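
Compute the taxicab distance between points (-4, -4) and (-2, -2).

Σ|x_i - y_i| = |-4 - (-2)| + |-4 - (-2)| = 2 + 2 = 4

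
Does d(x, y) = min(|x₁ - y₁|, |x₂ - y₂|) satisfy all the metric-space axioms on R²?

No. d fails identity of indiscernibles: take x = (-5, 0) and y = (-5, 9). Then d(x,y) = min(|-5 - (-5)|, |0 - 9|) = min(0, 9) = 0, yet x ≠ y.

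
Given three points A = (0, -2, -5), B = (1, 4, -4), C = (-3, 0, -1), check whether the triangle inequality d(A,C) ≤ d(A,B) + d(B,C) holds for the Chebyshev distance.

d(A,B) = max(1, 6, 1) = 6, d(B,C) = max(4, 4, 3) = 4, d(A,C) = max(3, 2, 4) = 4.
d(A,C) = 4 ≤ 6 + 4 = 10. Triangle inequality is satisfied.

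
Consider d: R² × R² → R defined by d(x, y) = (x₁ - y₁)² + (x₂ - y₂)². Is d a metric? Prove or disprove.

No. The squared Euclidean distance fails the triangle inequality. Counterexample: x = (0, 0), y = (4, 5), z = (8, 10). d(x,z) = 8² + 10² = 164, but d(x,y) + d(y,z) = (4² + 5²) + (4² + 5²) = 41 + 41 = 82. Since 164 > 82, the triangle inequality is violated. (Note: √d, the ordinary Euclidean distance, IS a metric.)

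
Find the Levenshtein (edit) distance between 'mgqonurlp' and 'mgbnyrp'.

Let D[i][j] be the edit distance between the first i characters of 'mgqonurlp' and the first j characters of 'mgbnyrp', with D[i][0] = i, D[0][j] = j, and D[i][j] = D[i-1][j-1] if the characters match, else 1 + min(D[i-1][j], D[i][j-1], D[i-1][j-1]). Filling the table (rows: prefixes of 'mgqonurlp', columns: prefixes of 'mgbnyrp'):
     ε  m  g  b  n  y  r  p
  ε  0  1  2  3  4  5  6  7
  m  1  0  1  2  3  4  5  6
  g  2  1  0  1  2  3  4  5
  q  3  2  1  1  2  3  4  5
  o  4  3  2  2  2  3  4  5
  n  5  4  3  3  2  3  4  5
  u  6  5  4  4  3  3  4  5
  r  7  6  5  5  4  4  3  4
  l  8  7  6  6  5  5  4  4
  p  9  8  7  7  6  6  5  4
The bottom-right entry gives D[9][7] = 4, so no sequence of fewer than 4 edits works. Backtracking through the table gives one optimal edit sequence (4 edits):
  mgqonurlp → mgonurlp (del q @3)
  mgonurlp → mgbnurlp (sub o→b @3)
  mgbnurlp → mgbnyrlp (sub u→y @5)
  mgbnyrlp → mgbnyrp (del l @7)
Edit distance = 4.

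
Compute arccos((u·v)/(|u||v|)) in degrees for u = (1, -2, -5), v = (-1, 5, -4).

With u = (1, -2, -5), v = (-1, 5, -4):
u·v = 1·(-1) + (-2)·5 + (-5)·(-4) = (-1) + (-10) + 20 = 9.
|u| = √(1² + (-2)² + (-5)²) = √30, |v| = √((-1)² + 5² + (-4)²) = √42, so |u||v| = √(30·42) = √1260.
cos θ = (u·v)/(|u||v|) = 9/√1260 ≈ 0.253546
θ = arccos(0.253546) ≈ 75.31°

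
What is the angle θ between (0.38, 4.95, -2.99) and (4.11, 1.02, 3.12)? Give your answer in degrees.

With u = (0.38, 4.95, -2.99), v = (4.11, 1.02, 3.12):
u·v = 0.38·4.11 + 4.95·1.02 + (-2.99)·3.12 = 1.5618 + 5.049 + (-9.3288) = -2.718.
|u| = √(0.38² + 4.95² + (-2.99)²) = √(0.1444 + 24.5025 + 8.9401) = √33.587, |v| = √(4.11² + 1.02² + 3.12²) = √(16.8921 + 1.0404 + 9.7344) = √27.6669.
cos θ = (u·v)/(|u||v|) = -2.718/(√33.587·√27.6669) ≈ -0.089163
θ = arccos(-0.089163) ≈ 95.12°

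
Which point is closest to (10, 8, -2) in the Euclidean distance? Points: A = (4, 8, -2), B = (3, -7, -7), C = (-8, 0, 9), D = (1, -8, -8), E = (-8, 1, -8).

Distances: d(A) = 6, d(B) ≈ 17.2916, d(C) ≈ 22.561, d(D) ≈ 19.3132, d(E) ≈ 20.2237. Nearest: A = (4, 8, -2) with distance 6.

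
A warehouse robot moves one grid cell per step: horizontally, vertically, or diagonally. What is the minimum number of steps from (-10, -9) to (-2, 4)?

max(|x_i - y_i|) = max(|-10 - (-2)|, |-9 - 4|) = max(8, 13) = 13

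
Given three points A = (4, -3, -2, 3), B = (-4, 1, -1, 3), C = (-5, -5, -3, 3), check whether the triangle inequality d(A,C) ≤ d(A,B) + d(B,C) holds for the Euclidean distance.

d(A,B) = √(8² + 4² + 1² + 0²) = √81 = 9, d(B,C) = √(1² + 6² + 2² + 0²) = √41 ≈ 6.4031, d(A,C) = √(9² + 2² + 1² + 0²) = √86 ≈ 9.2736.
d(A,C) ≈ 9.2736 ≤ 9 + 6.4031 = 15.4031. Triangle inequality is satisfied.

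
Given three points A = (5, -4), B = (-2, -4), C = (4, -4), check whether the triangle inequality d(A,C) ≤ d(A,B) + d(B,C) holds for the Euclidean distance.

d(A,B) = √(7² + 0²) = √49 = 7, d(B,C) = √(6² + 0²) = √36 = 6, d(A,C) = √(1² + 0²) = √1 = 1.
d(A,C) = 1 ≤ 7 + 6 = 13. Triangle inequality is satisfied.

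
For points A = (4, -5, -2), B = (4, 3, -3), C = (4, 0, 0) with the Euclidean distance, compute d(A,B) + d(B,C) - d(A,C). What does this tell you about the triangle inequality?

d(A,B) = √(0² + 8² + 1²) = √65 ≈ 8.0623, d(B,C) = √(0² + 3² + 3²) = √18 ≈ 4.2426, d(A,C) = √(0² + 5² + 2²) = √29 ≈ 5.3852.
d(A,B) + d(B,C) - d(A,C) = 8.0623 + 4.2426 - 5.3852 = 12.3049 - 5.3852 = 6.9197 (to 4 decimal places). This is ≥ 0, so the triangle inequality holds for these points.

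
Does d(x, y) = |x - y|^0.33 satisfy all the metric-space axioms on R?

Yes. With 0 < p = 0.33 ≤ 1, d(x,y) = |x-y|^0.33 is a metric on R. Non-negativity and symmetry are immediate; |x-y|^0.33 = 0 ⟺ |x-y| = 0 ⟺ x = y. For the triangle inequality, the function t ↦ t^0.33 is subadditive on [0,∞) when p ≤ 1, so |x-z|^0.33 ≤ (|x-y| + |y-z|)^0.33 ≤ |x-y|^0.33 + |y-z|^0.33.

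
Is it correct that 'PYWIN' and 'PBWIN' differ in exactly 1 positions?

Differing positions: 2. Hamming distance = 1, so the claim is true.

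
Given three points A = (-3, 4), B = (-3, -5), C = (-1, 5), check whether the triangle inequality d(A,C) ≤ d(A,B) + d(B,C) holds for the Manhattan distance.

d(A,B) = 0 + 9 = 9, d(B,C) = 2 + 10 = 12, d(A,C) = 2 + 1 = 3.
d(A,C) = 3 ≤ 9 + 12 = 21. Triangle inequality is satisfied.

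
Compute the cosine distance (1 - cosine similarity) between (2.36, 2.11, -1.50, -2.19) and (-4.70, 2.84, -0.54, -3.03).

With u = (2.36, 2.11, -1.50, -2.19), v = (-4.70, 2.84, -0.54, -3.03):
u·v = 2.36·(-4.7) + 2.11·2.84 + (-1.5)·(-0.54) + (-2.19)·(-3.03) = (-11.092) + 5.9924 + 0.81 + 6.6357 = 2.3461.
|u| = √(2.36² + 2.11² + (-1.5)² + (-2.19)²) = √(5.5696 + 4.4521 + 2.25 + 4.7961) = √17.0678, |v| = √((-4.7)² + 2.84² + (-0.54)² + (-3.03)²) = √(22.09 + 8.0656 + 0.2916 + 9.1809) = √39.6281.
cos θ = (u·v)/(|u||v|) = 2.3461/(√17.0678·√39.6281) ≈ 0.0902
Cosine distance = 1 - cos θ ≈ 1 - 0.0902 = 0.9098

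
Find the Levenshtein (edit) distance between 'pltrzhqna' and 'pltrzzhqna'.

Let D[i][j] be the edit distance between the first i characters of 'pltrzhqna' and the first j characters of 'pltrzzhqna', with D[i][0] = i, D[0][j] = j, and D[i][j] = D[i-1][j-1] if the characters match, else 1 + min(D[i-1][j], D[i][j-1], D[i-1][j-1]). Filling the table (rows: prefixes of 'pltrzhqna', columns: prefixes of 'pltrzzhqna'):
     ε  p  l  t  r  z  z  h  q  n  a
  ε  0  1  2  3  4  5  6  7  8  9 10
  p  1  0  1  2  3  4  5  6  7  8  9
  l  2  1  0  1  2  3  4  5  6  7  8
  t  3  2  1  0  1  2  3  4  5  6  7
  r  4  3  2  1  0  1  2  3  4  5  6
  z  5  4  3  2  1  0  1  2  3  4  5
  h  6  5  4  3  2  1  1  1  2  3  4
  q  7  6  5  4  3  2  2  2  1  2  3
  n  8  7  6  5  4  3  3  3  2  1  2
  a  9  8  7  6  5  4  4  4  3  2  1
The bottom-right entry gives D[9][10] = 1, so no sequence of fewer than 1 edit works. Backtracking through the table gives one optimal edit sequence (1 edit):
  pltrzhqna → pltrzzhqna (ins z @5)
Edit distance = 1.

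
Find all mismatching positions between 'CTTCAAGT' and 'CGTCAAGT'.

Differing positions: 2. Hamming distance = 1.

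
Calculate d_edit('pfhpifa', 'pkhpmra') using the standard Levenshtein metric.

Let D[i][j] be the edit distance between the first i characters of 'pfhpifa' and the first j characters of 'pkhpmra', with D[i][0] = i, D[0][j] = j, and D[i][j] = D[i-1][j-1] if the characters match, else 1 + min(D[i-1][j], D[i][j-1], D[i-1][j-1]). Filling the table (rows: prefixes of 'pfhpifa', columns: prefixes of 'pkhpmra'):
     ε  p  k  h  p  m  r  a
  ε  0  1  2  3  4  5  6  7
  p  1  0  1  2  3  4  5  6
  f  2  1  1  2  3  4  5  6
  h  3  2  2  1  2  3  4  5
  p  4  3  3  2  1  2  3  4
  i  5  4  4  3  2  2  3  4
  f  6  5  5  4  3  3  3  4
  a  7  6  6  5  4  4  4  3
The bottom-right entry gives D[7][7] = 3, so no sequence of fewer than 3 edits works. Backtracking through the table gives one optimal edit sequence (3 edits):
  pfhpifa → pkhpifa (sub f→k @2)
  pkhpifa → pkhpmfa (sub i→m @5)
  pkhpmfa → pkhpmra (sub f→r @6)
Edit distance = 3.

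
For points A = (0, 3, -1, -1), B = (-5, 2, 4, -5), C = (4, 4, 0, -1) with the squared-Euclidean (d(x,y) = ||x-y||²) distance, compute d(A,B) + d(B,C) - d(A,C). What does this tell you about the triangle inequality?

d(A,B) = 5² + 1² + 5² + 4² = 67, d(B,C) = 9² + 2² + 4² + 4² = 117, d(A,C) = 4² + 1² + 1² + 0² = 18.
d(A,B) + d(B,C) - d(A,C) = 67 + 117 - 18 = 184 - 18 = 166. This is ≥ 0, so the triangle inequality holds for these points.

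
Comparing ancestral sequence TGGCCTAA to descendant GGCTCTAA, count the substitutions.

Differing positions: 1, 3, 4. Hamming distance = 3.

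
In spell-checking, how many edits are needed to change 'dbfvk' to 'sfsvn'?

Let D[i][j] be the edit distance between the first i characters of 'dbfvk' and the first j characters of 'sfsvn', with D[i][0] = i, D[0][j] = j, and D[i][j] = D[i-1][j-1] if the characters match, else 1 + min(D[i-1][j], D[i][j-1], D[i-1][j-1]). Filling the table (rows: prefixes of 'dbfvk', columns: prefixes of 'sfsvn'):
     ε  s  f  s  v  n
  ε  0  1  2  3  4  5
  d  1  1  2  3  4  5
  b  2  2  2  3  4  5
  f  3  3  2  3  4  5
  v  4  4  3  3  3  4
  k  5  5  4  4  4  4
The bottom-right entry gives D[5][5] = 4, so no sequence of fewer than 4 edits works. Backtracking through the table gives one optimal edit sequence (4 edits):
  dbfvk → sbfvk (sub d→s @1)
  sbfvk → sffvk (sub b→f @2)
  sffvk → sfsvk (sub f→s @3)
  sfsvk → sfsvn (sub k→n @5)
Edit distance = 4.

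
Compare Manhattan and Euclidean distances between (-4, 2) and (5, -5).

L1 = |-4 - 5| + |2 - (-5)| = 9 + 7 = 16
L2 = √(9² + 7²) = √130 ≈ 11.4018
L1 ≥ L2 always (equality iff movement is along one axis); L1 > L2 here.
Ratio L1/L2 = 16/√130 ≈ 1.4033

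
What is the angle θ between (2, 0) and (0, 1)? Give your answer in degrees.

With u = (2, 0), v = (0, 1):
u·v = 2·0 + 0·1 = 0 + 0 = 0.
|u| = √(2² + 0²) = √4, |v| = √(0² + 1²) = √1, so |u||v| = √(4·1) = √4 = 2.
cos θ = (u·v)/(|u||v|) = 0/2 = 0 (the vectors are orthogonal)
θ = arccos(0) = 90°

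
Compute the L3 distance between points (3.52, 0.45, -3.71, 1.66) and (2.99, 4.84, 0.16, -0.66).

(Σ|x_i - y_i|^3)^(1/3) = (|3.52 - 2.99|^3 + |0.45 - 4.84|^3 + |-3.71 - 0.16|^3 + |1.66 - (-0.66)|^3)^(1/3)
= (0.53^3 + 4.39^3 + 3.87^3 + 2.32^3)^(1/3) ≈ (0.1489 + 84.6045 + 57.9606 + 12.4872)^(1/3) = (155.2012)^(1/3) ≈ 5.374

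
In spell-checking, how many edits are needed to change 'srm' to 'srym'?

Let D[i][j] be the edit distance between the first i characters of 'srm' and the first j characters of 'srym', with D[i][0] = i, D[0][j] = j, and D[i][j] = D[i-1][j-1] if the characters match, else 1 + min(D[i-1][j], D[i][j-1], D[i-1][j-1]). Filling the table (rows: prefixes of 'srm', columns: prefixes of 'srym'):
     ε  s  r  y  m
  ε  0  1  2  3  4
  s  1  0  1  2  3
  r  2  1  0  1  2
  m  3  2  1  1  1
The bottom-right entry gives D[3][4] = 1, so no sequence of fewer than 1 edit works. Backtracking through the table gives one optimal edit sequence (1 edit):
  srm → srym (ins y @3)
Edit distance = 1.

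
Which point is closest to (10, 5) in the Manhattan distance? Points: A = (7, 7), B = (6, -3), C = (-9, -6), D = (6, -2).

Distances: d(A) = 5, d(B) = 12, d(C) = 30, d(D) = 11. Nearest: A = (7, 7) with distance 5.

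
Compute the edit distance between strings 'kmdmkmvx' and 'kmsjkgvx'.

Let D[i][j] be the edit distance between the first i characters of 'kmdmkmvx' and the first j characters of 'kmsjkgvx', with D[i][0] = i, D[0][j] = j, and D[i][j] = D[i-1][j-1] if the characters match, else 1 + min(D[i-1][j], D[i][j-1], D[i-1][j-1]). Filling the table (rows: prefixes of 'kmdmkmvx', columns: prefixes of 'kmsjkgvx'):
     ε  k  m  s  j  k  g  v  x
  ε  0  1  2  3  4  5  6  7  8
  k  1  0  1  2  3  4  5  6  7
  m  2  1  0  1  2  3  4  5  6
  d  3  2  1  1  2  3  4  5  6
  m  4  3  2  2  2  3  4  5  6
  k  5  4  3  3  3  2  3  4  5
  m  6  5  4  4  4  3  3  4  5
  v  7  6  5  5  5  4  4  3  4
  x  8  7  6  6  6  5  5  4  3
The bottom-right entry gives D[8][8] = 3, so no sequence of fewer than 3 edits works. Backtracking through the table gives one optimal edit sequence (3 edits):
  kmdmkmvx → kmsmkmvx (sub d→s @3)
  kmsmkmvx → kmsjkmvx (sub m→j @4)
  kmsjkmvx → kmsjkgvx (sub m→g @6)
Edit distance = 3.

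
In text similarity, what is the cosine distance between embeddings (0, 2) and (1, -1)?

With u = (0, 2), v = (1, -1):
u·v = 0·1 + 2·(-1) = 0 + (-2) = -2.
|u| = √(0² + 2²) = √4, |v| = √(1² + (-1)²) = √2, so |u||v| = √(4·2) = √8.
cos θ = (u·v)/(|u||v|) = -2/√8 ≈ -0.7071
Cosine distance = 1 - cos θ ≈ 1 - (-0.7071) = 1.7071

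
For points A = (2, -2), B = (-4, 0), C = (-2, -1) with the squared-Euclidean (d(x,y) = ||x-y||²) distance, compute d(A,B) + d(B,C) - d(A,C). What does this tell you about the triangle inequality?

d(A,B) = 6² + 2² = 40, d(B,C) = 2² + 1² = 5, d(A,C) = 4² + 1² = 17.
d(A,B) + d(B,C) - d(A,C) = 40 + 5 - 17 = 45 - 17 = 28. This is ≥ 0, so the triangle inequality holds for these points.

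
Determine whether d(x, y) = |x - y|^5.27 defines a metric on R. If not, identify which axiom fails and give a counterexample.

No. d(x,y) = |x-y|^5.27 fails the triangle inequality since p = 5.27 > 1. Counterexample: x = 5, y = 10, z = 19. d(x,z) = |5 - 19|^5.27 = 14^5.27 ≈ 1096717.4358, but d(x,y) + d(y,z) = 5^5.27 + 9^5.27 ≈ 4825.8289 + 106870.5451 = 111696.374. Since 1096717.4358 > 111696.374, the triangle inequality is violated.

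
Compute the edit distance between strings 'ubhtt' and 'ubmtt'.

Let D[i][j] be the edit distance between the first i characters of 'ubhtt' and the first j characters of 'ubmtt', with D[i][0] = i, D[0][j] = j, and D[i][j] = D[i-1][j-1] if the characters match, else 1 + min(D[i-1][j], D[i][j-1], D[i-1][j-1]). Filling the table (rows: prefixes of 'ubhtt', columns: prefixes of 'ubmtt'):
     ε  u  b  m  t  t
  ε  0  1  2  3  4  5
  u  1  0  1  2  3  4
  b  2  1  0  1  2  3
  h  3  2  1  1  2  3
  t  4  3  2  2  1  2
  t  5  4  3  3  2  1
The bottom-right entry gives D[5][5] = 1, so no sequence of fewer than 1 edit works. Backtracking through the table gives one optimal edit sequence (1 edit):
  ubhtt → ubmtt (sub h→m @3)
Edit distance = 1.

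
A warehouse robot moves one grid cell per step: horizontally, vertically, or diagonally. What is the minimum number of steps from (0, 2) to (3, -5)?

max(|x_i - y_i|) = max(|0 - 3|, |2 - (-5)|) = max(3, 7) = 7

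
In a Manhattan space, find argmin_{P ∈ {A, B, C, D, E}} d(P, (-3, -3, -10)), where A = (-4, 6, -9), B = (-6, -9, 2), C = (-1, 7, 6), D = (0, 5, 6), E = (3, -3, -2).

Distances: d(A) = 11, d(B) = 21, d(C) = 28, d(D) = 27, d(E) = 14. Nearest: A = (-4, 6, -9) with distance 11.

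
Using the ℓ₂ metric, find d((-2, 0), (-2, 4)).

√(Σ(x_i - y_i)²) = √((-2 - (-2))² + (0 - 4)²)
= √(0² + (-4)²) = √(0 + 16) = √16 = 4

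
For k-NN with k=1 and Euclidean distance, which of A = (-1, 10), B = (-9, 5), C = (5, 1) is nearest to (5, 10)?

Distances: d(A) = 6, d(B) ≈ 14.8661, d(C) = 9. Nearest: A = (-1, 10) with distance 6.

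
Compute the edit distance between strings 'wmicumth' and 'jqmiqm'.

Let D[i][j] be the edit distance between the first i characters of 'wmicumth' and the first j characters of 'jqmiqm', with D[i][0] = i, D[0][j] = j, and D[i][j] = D[i-1][j-1] if the characters match, else 1 + min(D[i-1][j], D[i][j-1], D[i-1][j-1]). Filling the table (rows: prefixes of 'wmicumth', columns: prefixes of 'jqmiqm'):
     ε  j  q  m  i  q  m
  ε  0  1  2  3  4  5  6
  w  1  1  2  3  4  5  6
  m  2  2  2  2  3  4  5
  i  3  3  3  3  2  3  4
  c  4  4  4  4  3  3  4
  u  5  5  5  5  4  4  4
  m  6  6  6  5  5  5  4
  t  7  7  7  6  6  6  5
  h  8  8  8  7  7  7  6
The bottom-right entry gives D[8][6] = 6, so no sequence of fewer than 6 edits works. Backtracking through the table gives one optimal edit sequence (6 edits):
  wmicumth → jwmicumth (ins j @1)
  jwmicumth → jqmicumth (sub w→q @2)
  jqmicumth → jqmiumth (del c @5)
  jqmiumth → jqmiqmth (sub u→q @5)
  jqmiqmth → jqmiqmh (del t @7)
  jqmiqmh → jqmiqm (del h @7)
Edit distance = 6.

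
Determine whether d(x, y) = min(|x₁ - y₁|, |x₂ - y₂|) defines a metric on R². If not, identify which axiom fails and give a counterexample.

No. d fails identity of indiscernibles: take x = (-1, 0) and y = (-1, 1). Then d(x,y) = min(|-1 - (-1)|, |0 - 1|) = min(0, 1) = 0, yet x ≠ y.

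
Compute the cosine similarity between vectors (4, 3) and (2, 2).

With u = (4, 3), v = (2, 2):
u·v = 4·2 + 3·2 = 8 + 6 = 14.
|u| = √(4² + 3²) = √25, |v| = √(2² + 2²) = √8, so |u||v| = √(25·8) = √200.
cos θ = (u·v)/(|u||v|) = 14/√200 ≈ 0.9899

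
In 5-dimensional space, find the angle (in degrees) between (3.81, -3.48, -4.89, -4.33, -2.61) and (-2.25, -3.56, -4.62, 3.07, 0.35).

With u = (3.81, -3.48, -4.89, -4.33, -2.61), v = (-2.25, -3.56, -4.62, 3.07, 0.35):
u·v = 3.81·(-2.25) + (-3.48)·(-3.56) + (-4.89)·(-4.62) + (-4.33)·3.07 + (-2.61)·0.35 = (-8.5725) + 12.3888 + 22.5918 + (-13.2931) + (-0.9135) = 12.2015.
|u| = √(3.81² + (-3.48)² + (-4.89)² + (-4.33)² + (-2.61)²) = √(14.5161 + 12.1104 + 23.9121 + 18.7489 + 6.8121) = √76.0996, |v| = √((-2.25)² + (-3.56)² + (-4.62)² + 3.07² + 0.35²) = √(5.0625 + 12.6736 + 21.3444 + 9.4249 + 0.1225) = √48.6279.
cos θ = (u·v)/(|u||v|) = 12.2015/(√76.0996·√48.6279) ≈ 0.200576
θ = arccos(0.200576) ≈ 78.43°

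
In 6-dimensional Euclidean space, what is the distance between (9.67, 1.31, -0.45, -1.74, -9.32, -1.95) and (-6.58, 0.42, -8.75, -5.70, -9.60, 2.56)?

√(Σ(x_i - y_i)²) = √((9.67 - (-6.58))² + (1.31 - 0.42)² + (-0.45 - (-8.75))² + (-1.74 - (-5.7))² + (-9.32 - (-9.6))² + (-1.95 - 2.56)²)
= √(16.25² + 0.89² + 8.3² + 3.96² + 0.28² + (-4.51)²) = √(264.0625 + 0.7921 + 68.89 + 15.6816 + 0.0784 + 20.3401) = √369.8447 ≈ 19.2313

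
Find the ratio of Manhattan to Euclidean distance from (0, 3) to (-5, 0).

L1 = |0 - (-5)| + |3 - 0| = 5 + 3 = 8
L2 = √(5² + 3²) = √34 ≈ 5.831
L1 ≥ L2 always (equality iff movement is along one axis); L1 > L2 here.
Ratio L1/L2 = 8/√34 ≈ 1.372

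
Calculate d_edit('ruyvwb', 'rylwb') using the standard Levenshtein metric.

Let D[i][j] be the edit distance between the first i characters of 'ruyvwb' and the first j characters of 'rylwb', with D[i][0] = i, D[0][j] = j, and D[i][j] = D[i-1][j-1] if the characters match, else 1 + min(D[i-1][j], D[i][j-1], D[i-1][j-1]). Filling the table (rows: prefixes of 'ruyvwb', columns: prefixes of 'rylwb'):
     ε  r  y  l  w  b
  ε  0  1  2  3  4  5
  r  1  0  1  2  3  4
  u  2  1  1  2  3  4
  y  3  2  1  2  3  4
  v  4  3  2  2  3  4
  w  5  4  3  3  2  3
  b  6  5  4  4  3  2
The bottom-right entry gives D[6][5] = 2, so no sequence of fewer than 2 edits works. Backtracking through the table gives one optimal edit sequence (2 edits):
  ruyvwb → ryvwb (del u @2)
  ryvwb → rylwb (sub v→l @3)
Edit distance = 2.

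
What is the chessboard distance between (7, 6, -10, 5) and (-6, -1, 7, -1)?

max(|x_i - y_i|) = max(|7 - (-6)|, |6 - (-1)|, |-10 - 7|, |5 - (-1)|) = max(13, 7, 17, 6) = 17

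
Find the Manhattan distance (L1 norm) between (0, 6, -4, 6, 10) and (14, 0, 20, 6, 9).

Σ|x_i - y_i| = |0 - 14| + |6 - 0| + |-4 - 20| + |6 - 6| + |10 - 9| = 14 + 6 + 24 + 0 + 1 = 45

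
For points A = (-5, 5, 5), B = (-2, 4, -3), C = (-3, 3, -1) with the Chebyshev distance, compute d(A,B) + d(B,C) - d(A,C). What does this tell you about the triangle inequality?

d(A,B) = max(3, 1, 8) = 8, d(B,C) = max(1, 1, 2) = 2, d(A,C) = max(2, 2, 6) = 6.
d(A,B) + d(B,C) - d(A,C) = 8 + 2 - 6 = 10 - 6 = 4. This is ≥ 0, so the triangle inequality holds for these points.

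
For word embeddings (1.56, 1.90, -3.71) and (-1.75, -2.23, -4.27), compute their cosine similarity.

With u = (1.56, 1.90, -3.71), v = (-1.75, -2.23, -4.27):
u·v = 1.56·(-1.75) + 1.9·(-2.23) + (-3.71)·(-4.27) = (-2.73) + (-4.237) + 15.8417 = 8.8747.
|u| = √(1.56² + 1.9² + (-3.71)²) = √(2.4336 + 3.61 + 13.7641) = √19.8077, |v| = √((-1.75)² + (-2.23)² + (-4.27)²) = √(3.0625 + 4.9729 + 18.2329) = √26.2683.
cos θ = (u·v)/(|u||v|) = 8.8747/(√19.8077·√26.2683) ≈ 0.3891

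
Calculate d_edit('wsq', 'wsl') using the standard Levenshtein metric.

Let D[i][j] be the edit distance between the first i characters of 'wsq' and the first j characters of 'wsl', with D[i][0] = i, D[0][j] = j, and D[i][j] = D[i-1][j-1] if the characters match, else 1 + min(D[i-1][j], D[i][j-1], D[i-1][j-1]). Filling the table (rows: prefixes of 'wsq', columns: prefixes of 'wsl'):
     ε  w  s  l
  ε  0  1  2  3
  w  1  0  1  2
  s  2  1  0  1
  q  3  2  1  1
The bottom-right entry gives D[3][3] = 1, so no sequence of fewer than 1 edit works. Backtracking through the table gives one optimal edit sequence (1 edit):
  wsq → wsl (sub q→l @3)
Edit distance = 1.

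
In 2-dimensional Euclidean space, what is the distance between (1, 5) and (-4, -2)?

√(Σ(x_i - y_i)²) = √((1 - (-4))² + (5 - (-2))²)
= √(5² + 7²) = √(25 + 49) = √74 ≈ 8.6023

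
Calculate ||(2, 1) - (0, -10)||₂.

√(Σ(x_i - y_i)²) = √((2 - 0)² + (1 - (-10))²)
= √(2² + 11²) = √(4 + 121) = √125 ≈ 11.1803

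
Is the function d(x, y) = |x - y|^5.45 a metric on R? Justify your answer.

No. d(x,y) = |x-y|^5.45 fails the triangle inequality since p = 5.45 > 1. Counterexample: x = 2, y = 13, z = 14. d(x,z) = |2 - 14|^5.45 = 12^5.45 ≈ 761268.3793, but d(x,y) + d(y,z) = 11^5.45 + 1^5.45 ≈ 473794.63 + 1 = 473795.63. Since 761268.3793 > 473795.63, the triangle inequality is violated.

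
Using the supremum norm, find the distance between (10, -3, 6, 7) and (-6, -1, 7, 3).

max(|x_i - y_i|) = max(|10 - (-6)|, |-3 - (-1)|, |6 - 7|, |7 - 3|) = max(16, 2, 1, 4) = 16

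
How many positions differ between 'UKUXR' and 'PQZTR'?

Differing positions: 1, 2, 3, 4. Hamming distance = 4.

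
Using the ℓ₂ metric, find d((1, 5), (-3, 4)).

√(Σ(x_i - y_i)²) = √((1 - (-3))² + (5 - 4)²)
= √(4² + 1²) = √(16 + 1) = √17 ≈ 4.1231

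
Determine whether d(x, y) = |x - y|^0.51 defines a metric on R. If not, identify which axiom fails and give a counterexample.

Yes. With 0 < p = 0.51 ≤ 1, d(x,y) = |x-y|^0.51 is a metric on R. Non-negativity and symmetry are immediate; |x-y|^0.51 = 0 ⟺ |x-y| = 0 ⟺ x = y. For the triangle inequality, the function t ↦ t^0.51 is subadditive on [0,∞) when p ≤ 1, so |x-z|^0.51 ≤ (|x-y| + |y-z|)^0.51 ≤ |x-y|^0.51 + |y-z|^0.51.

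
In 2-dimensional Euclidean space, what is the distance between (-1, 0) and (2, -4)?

√(Σ(x_i - y_i)²) = √((-1 - 2)² + (0 - (-4))²)
= √((-3)² + 4²) = √(9 + 16) = √25 = 5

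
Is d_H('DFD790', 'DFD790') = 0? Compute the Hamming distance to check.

Differing positions: none. Hamming distance = 0, so the claim is true.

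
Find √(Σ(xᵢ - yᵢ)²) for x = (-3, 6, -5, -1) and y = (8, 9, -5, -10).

√(Σ(x_i - y_i)²) = √((-3 - 8)² + (6 - 9)² + (-5 - (-5))² + (-1 - (-10))²)
= √((-11)² + (-3)² + 0² + 9²) = √(121 + 9 + 0 + 81) = √211 ≈ 14.5258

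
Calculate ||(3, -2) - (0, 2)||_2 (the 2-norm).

(Σ|x_i - y_i|^2)^(1/2) = (|3 - 0|^2 + |-2 - 2|^2)^(1/2)
= (3^2 + 4^2)^(1/2) = (9 + 16)^(1/2) = (25)^(1/2) = 5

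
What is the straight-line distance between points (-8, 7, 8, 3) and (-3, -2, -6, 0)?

√(Σ(x_i - y_i)²) = √((-8 - (-3))² + (7 - (-2))² + (8 - (-6))² + (3 - 0)²)
= √((-5)² + 9² + 14² + 3²) = √(25 + 81 + 196 + 9) = √311 ≈ 17.6352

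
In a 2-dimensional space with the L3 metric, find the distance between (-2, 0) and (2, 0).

(Σ|x_i - y_i|^3)^(1/3) = (|-2 - 2|^3 + |0 - 0|^3)^(1/3)
= (4^3 + 0^3)^(1/3) = (64 + 0)^(1/3) = (64)^(1/3) = 4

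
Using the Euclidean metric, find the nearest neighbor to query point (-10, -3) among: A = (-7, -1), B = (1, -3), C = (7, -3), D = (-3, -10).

Distances: d(A) ≈ 3.6056, d(B) = 11, d(C) = 17, d(D) ≈ 9.8995. Nearest: A = (-7, -1) with distance 3.6056.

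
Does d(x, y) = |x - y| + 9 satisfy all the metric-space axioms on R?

No. d fails identity of indiscernibles (specifically d(x,x) = 0): d(7, 7) = |7 - 7| + 9 = 0 + 9 = 9 ≠ 0.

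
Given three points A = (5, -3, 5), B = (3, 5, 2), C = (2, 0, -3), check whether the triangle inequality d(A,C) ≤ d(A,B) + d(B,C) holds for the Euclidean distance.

d(A,B) = √(2² + 8² + 3²) = √77 ≈ 8.775, d(B,C) = √(1² + 5² + 5²) = √51 ≈ 7.1414, d(A,C) = √(3² + 3² + 8²) = √82 ≈ 9.0554.
d(A,C) ≈ 9.0554 ≤ 8.775 + 7.1414 = 15.9164. Triangle inequality is satisfied.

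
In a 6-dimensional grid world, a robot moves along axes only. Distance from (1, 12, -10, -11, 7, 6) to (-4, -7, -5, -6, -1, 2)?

Σ|x_i - y_i| = |1 - (-4)| + |12 - (-7)| + |-10 - (-5)| + |-11 - (-6)| + |7 - (-1)| + |6 - 2| = 5 + 19 + 5 + 5 + 8 + 4 = 46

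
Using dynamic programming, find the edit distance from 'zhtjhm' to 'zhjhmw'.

Let D[i][j] be the edit distance between the first i characters of 'zhtjhm' and the first j characters of 'zhjhmw', with D[i][0] = i, D[0][j] = j, and D[i][j] = D[i-1][j-1] if the characters match, else 1 + min(D[i-1][j], D[i][j-1], D[i-1][j-1]). Filling the table (rows: prefixes of 'zhtjhm', columns: prefixes of 'zhjhmw'):
     ε  z  h  j  h  m  w
  ε  0  1  2  3  4  5  6
  z  1  0  1  2  3  4  5
  h  2  1  0  1  2  3  4
  t  3  2  1  1  2  3  4
  j  4  3  2  1  2  3  4
  h  5  4  3  2  1  2  3
  m  6  5  4  3  2  1  2
The bottom-right entry gives D[6][6] = 2, so no sequence of fewer than 2 edits works. Backtracking through the table gives one optimal edit sequence (2 edits):
  zhtjhm → zhjhm (del t @3)
  zhjhm → zhjhmw (ins w @6)
Edit distance = 2.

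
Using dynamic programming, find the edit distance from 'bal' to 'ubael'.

Let D[i][j] be the edit distance between the first i characters of 'bal' and the first j characters of 'ubael', with D[i][0] = i, D[0][j] = j, and D[i][j] = D[i-1][j-1] if the characters match, else 1 + min(D[i-1][j], D[i][j-1], D[i-1][j-1]). Filling the table (rows: prefixes of 'bal', columns: prefixes of 'ubael'):
     ε  u  b  a  e  l
  ε  0  1  2  3  4  5
  b  1  1  1  2  3  4
  a  2  2  2  1  2  3
  l  3  3  3  2  2  2
The bottom-right entry gives D[3][5] = 2, so no sequence of fewer than 2 edits works. Backtracking through the table gives one optimal edit sequence (2 edits):
  bal → ubal (ins u @1)
  ubal → ubael (ins e @4)
Edit distance = 2.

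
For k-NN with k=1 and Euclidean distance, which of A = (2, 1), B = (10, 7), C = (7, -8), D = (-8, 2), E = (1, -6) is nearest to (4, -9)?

Distances: d(A) ≈ 10.198, d(B) ≈ 17.088, d(C) ≈ 3.1623, d(D) ≈ 16.2788, d(E) ≈ 4.2426. Nearest: C = (7, -8) with distance 3.1623.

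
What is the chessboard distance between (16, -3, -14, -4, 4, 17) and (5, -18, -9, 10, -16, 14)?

max(|x_i - y_i|) = max(|16 - 5|, |-3 - (-18)|, |-14 - (-9)|, |-4 - 10|, |4 - (-16)|, |17 - 14|) = max(11, 15, 5, 14, 20, 3) = 20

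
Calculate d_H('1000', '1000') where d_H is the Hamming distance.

Differing positions: none. Hamming distance = 0.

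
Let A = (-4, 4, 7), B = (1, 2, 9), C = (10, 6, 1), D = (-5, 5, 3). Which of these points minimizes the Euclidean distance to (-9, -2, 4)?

Distances: d(A) ≈ 8.3666, d(B) ≈ 11.8743, d(C) ≈ 20.8327, d(D) ≈ 8.124. Nearest: D = (-5, 5, 3) with distance 8.124.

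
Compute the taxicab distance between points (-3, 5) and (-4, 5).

Σ|x_i - y_i| = |-3 - (-4)| + |5 - 5| = 1 + 0 = 1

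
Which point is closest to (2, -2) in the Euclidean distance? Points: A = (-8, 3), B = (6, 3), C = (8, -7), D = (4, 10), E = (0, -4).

Distances: d(A) ≈ 11.1803, d(B) ≈ 6.4031, d(C) ≈ 7.8102, d(D) ≈ 12.1655, d(E) ≈ 2.8284. Nearest: E = (0, -4) with distance 2.8284.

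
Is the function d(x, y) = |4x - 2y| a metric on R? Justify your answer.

No. d fails symmetry: d(7, 8) = |4·7 - 2·8| = |12| = 12, but d(8, 7) = |4·8 - 2·7| = |18| = 18. Since 12 ≠ 18, d(x,y) ≠ d(y,x) in general.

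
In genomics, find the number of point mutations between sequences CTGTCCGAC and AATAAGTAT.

Differing positions: 1, 2, 3, 4, 5, 6, 7, 9. Hamming distance = 8.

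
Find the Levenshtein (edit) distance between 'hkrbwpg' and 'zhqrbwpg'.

Let D[i][j] be the edit distance between the first i characters of 'hkrbwpg' and the first j characters of 'zhqrbwpg', with D[i][0] = i, D[0][j] = j, and D[i][j] = D[i-1][j-1] if the characters match, else 1 + min(D[i-1][j], D[i][j-1], D[i-1][j-1]). Filling the table (rows: prefixes of 'hkrbwpg', columns: prefixes of 'zhqrbwpg'):
     ε  z  h  q  r  b  w  p  g
  ε  0  1  2  3  4  5  6  7  8
  h  1  1  1  2  3  4  5  6  7
  k  2  2  2  2  3  4  5  6  7
  r  3  3  3  3  2  3  4  5  6
  b  4  4  4  4  3  2  3  4  5
  w  5  5  5  5  4  3  2  3  4
  p  6  6  6  6  5  4  3  2  3
  g  7  7  7  7  6  5  4  3  2
The bottom-right entry gives D[7][8] = 2, so no sequence of fewer than 2 edits works. Backtracking through the table gives one optimal edit sequence (2 edits):
  hkrbwpg → zhkrbwpg (ins z @1)
  zhkrbwpg → zhqrbwpg (sub k→q @3)
Edit distance = 2.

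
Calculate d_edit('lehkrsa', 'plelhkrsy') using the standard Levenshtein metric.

Let D[i][j] be the edit distance between the first i characters of 'lehkrsa' and the first j characters of 'plelhkrsy', with D[i][0] = i, D[0][j] = j, and D[i][j] = D[i-1][j-1] if the characters match, else 1 + min(D[i-1][j], D[i][j-1], D[i-1][j-1]). Filling the table (rows: prefixes of 'lehkrsa', columns: prefixes of 'plelhkrsy'):
     ε  p  l  e  l  h  k  r  s  y
  ε  0  1  2  3  4  5  6  7  8  9
  l  1  1  1  2  3  4  5  6  7  8
  e  2  2  2  1  2  3  4  5  6  7
  h  3  3  3  2  2  2  3  4  5  6
  k  4  4  4  3  3  3  2  3  4  5
  r  5  5  5  4  4  4  3  2  3  4
  s  6  6  6  5  5  5  4  3  2  3
  a  7  7  7  6  6  6  5  4  3  3
The bottom-right entry gives D[7][9] = 3, so no sequence of fewer than 3 edits works. Backtracking through the table gives one optimal edit sequence (3 edits):
  lehkrsa → plehkrsa (ins p @1)
  plehkrsa → plelhkrsa (ins l @4)
  plelhkrsa → plelhkrsy (sub a→y @9)
Edit distance = 3.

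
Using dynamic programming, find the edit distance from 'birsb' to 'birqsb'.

Let D[i][j] be the edit distance between the first i characters of 'birsb' and the first j characters of 'birqsb', with D[i][0] = i, D[0][j] = j, and D[i][j] = D[i-1][j-1] if the characters match, else 1 + min(D[i-1][j], D[i][j-1], D[i-1][j-1]). Filling the table (rows: prefixes of 'birsb', columns: prefixes of 'birqsb'):
     ε  b  i  r  q  s  b
  ε  0  1  2  3  4  5  6
  b  1  0  1  2  3  4  5
  i  2  1  0  1  2  3  4
  r  3  2  1  0  1  2  3
  s  4  3  2  1  1  1  2
  b  5  4  3  2  2  2  1
The bottom-right entry gives D[5][6] = 1, so no sequence of fewer than 1 edit works. Backtracking through the table gives one optimal edit sequence (1 edit):
  birsb → birqsb (ins q @4)
Edit distance = 1.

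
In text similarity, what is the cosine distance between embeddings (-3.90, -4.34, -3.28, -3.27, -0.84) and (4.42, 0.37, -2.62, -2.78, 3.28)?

With u = (-3.90, -4.34, -3.28, -3.27, -0.84), v = (4.42, 0.37, -2.62, -2.78, 3.28):
u·v = (-3.9)·4.42 + (-4.34)·0.37 + (-3.28)·(-2.62) + (-3.27)·(-2.78) + (-0.84)·3.28 = (-17.238) + (-1.6058) + 8.5936 + 9.0906 + (-2.7552) = -3.9148.
|u| = √((-3.9)² + (-4.34)² + (-3.28)² + (-3.27)² + (-0.84)²) = √(15.21 + 18.8356 + 10.7584 + 10.6929 + 0.7056) = √56.2025, |v| = √(4.42² + 0.37² + (-2.62)² + (-2.78)² + 3.28²) = √(19.5364 + 0.1369 + 6.8644 + 7.7284 + 10.7584) = √45.0245.
cos θ = (u·v)/(|u||v|) = -3.9148/(√56.2025·√45.0245) ≈ -0.0778
Cosine distance = 1 - cos θ ≈ 1 - (-0.0778) = 1.0778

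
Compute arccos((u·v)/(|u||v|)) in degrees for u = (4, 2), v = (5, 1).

With u = (4, 2), v = (5, 1):
u·v = 4·5 + 2·1 = 20 + 2 = 22.
|u| = √(4² + 2²) = √20, |v| = √(5² + 1²) = √26, so |u||v| = √(20·26) = √520.
cos θ = (u·v)/(|u||v|) = 22/√520 ≈ 0.964764
θ = arccos(0.964764) ≈ 15.26°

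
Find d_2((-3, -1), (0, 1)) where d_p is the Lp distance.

(Σ|x_i - y_i|^2)^(1/2) = (|-3 - 0|^2 + |-1 - 1|^2)^(1/2)
= (3^2 + 2^2)^(1/2) = (9 + 4)^(1/2) = (13)^(1/2) ≈ 3.6056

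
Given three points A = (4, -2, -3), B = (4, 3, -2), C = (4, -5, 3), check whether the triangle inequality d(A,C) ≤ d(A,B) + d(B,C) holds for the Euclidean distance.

d(A,B) = √(0² + 5² + 1²) = √26 ≈ 5.099, d(B,C) = √(0² + 8² + 5²) = √89 ≈ 9.434, d(A,C) = √(0² + 3² + 6²) = √45 ≈ 6.7082.
d(A,C) ≈ 6.7082 ≤ 5.099 + 9.434 = 14.533. Triangle inequality is satisfied.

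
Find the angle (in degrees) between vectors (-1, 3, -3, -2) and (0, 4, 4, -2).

With u = (-1, 3, -3, -2), v = (0, 4, 4, -2):
u·v = (-1)·0 + 3·4 + (-3)·4 + (-2)·(-2) = 0 + 12 + (-12) + 4 = 4.
|u| = √((-1)² + 3² + (-3)² + (-2)²) = √23, |v| = √(0² + 4² + 4² + (-2)²) = √36, so |u||v| = √(23·36) = √828.
cos θ = (u·v)/(|u||v|) = 4/√828 ≈ 0.13901
θ = arccos(0.13901) ≈ 82.01°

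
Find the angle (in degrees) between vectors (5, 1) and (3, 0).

With u = (5, 1), v = (3, 0):
u·v = 5·3 + 1·0 = 15 + 0 = 15.
|u| = √(5² + 1²) = √26, |v| = √(3² + 0²) = √9, so |u||v| = √(26·9) = √234.
cos θ = (u·v)/(|u||v|) = 15/√234 ≈ 0.980581
θ = arccos(0.980581) ≈ 11.31°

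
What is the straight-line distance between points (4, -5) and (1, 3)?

√(Σ(x_i - y_i)²) = √((4 - 1)² + (-5 - 3)²)
= √(3² + (-8)²) = √(9 + 64) = √73 ≈ 8.544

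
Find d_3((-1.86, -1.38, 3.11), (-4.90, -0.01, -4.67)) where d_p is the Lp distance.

(Σ|x_i - y_i|^3)^(1/3) = (|-1.86 - (-4.9)|^3 + |-1.38 - (-0.01)|^3 + |3.11 - (-4.67)|^3)^(1/3)
= (3.04^3 + 1.37^3 + 7.78^3)^(1/3) ≈ (28.0945 + 2.5714 + 470.911)^(1/3) = (501.5769)^(1/3) ≈ 7.9453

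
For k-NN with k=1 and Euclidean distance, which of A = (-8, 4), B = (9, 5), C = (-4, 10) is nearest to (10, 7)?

Distances: d(A) ≈ 18.2483, d(B) ≈ 2.2361, d(C) ≈ 14.3178. Nearest: B = (9, 5) with distance 2.2361.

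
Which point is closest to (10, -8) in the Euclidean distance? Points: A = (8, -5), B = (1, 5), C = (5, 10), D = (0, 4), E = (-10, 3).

Distances: d(A) ≈ 3.6056, d(B) ≈ 15.8114, d(C) ≈ 18.6815, d(D) ≈ 15.6205, d(E) ≈ 22.8254. Nearest: A = (8, -5) with distance 3.6056.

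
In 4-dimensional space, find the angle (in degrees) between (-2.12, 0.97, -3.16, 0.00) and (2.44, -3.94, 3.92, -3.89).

With u = (-2.12, 0.97, -3.16, 0.00), v = (2.44, -3.94, 3.92, -3.89):
u·v = (-2.12)·2.44 + 0.97·(-3.94) + (-3.16)·3.92 + 0·(-3.89) = (-5.1728) + (-3.8218) + (-12.3872) + 0 = -21.3818.
|u| = √((-2.12)² + 0.97² + (-3.16)² + 0²) = √(4.4944 + 0.9409 + 9.9856 + 0) = √15.4209, |v| = √(2.44² + (-3.94)² + 3.92² + (-3.89)²) = √(5.9536 + 15.5236 + 15.3664 + 15.1321) = √51.9757.
cos θ = (u·v)/(|u||v|) = -21.3818/(√15.4209·√51.9757) ≈ -0.755247
θ = arccos(-0.755247) ≈ 139.05°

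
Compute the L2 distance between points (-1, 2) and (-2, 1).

(Σ|x_i - y_i|^2)^(1/2) = (|-1 - (-2)|^2 + |2 - 1|^2)^(1/2)
= (1^2 + 1^2)^(1/2) = (1 + 1)^(1/2) = (2)^(1/2) ≈ 1.4142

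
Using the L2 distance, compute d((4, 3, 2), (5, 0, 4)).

(Σ|x_i - y_i|^2)^(1/2) = (|4 - 5|^2 + |3 - 0|^2 + |2 - 4|^2)^(1/2)
= (1^2 + 3^2 + 2^2)^(1/2) = (1 + 9 + 4)^(1/2) = (14)^(1/2) ≈ 3.7417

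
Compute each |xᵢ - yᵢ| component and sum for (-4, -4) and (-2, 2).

Σ|x_i - y_i| = |-4 - (-2)| + |-4 - 2| = 2 + 6 = 8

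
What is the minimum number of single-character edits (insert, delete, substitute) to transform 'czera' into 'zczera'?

Let D[i][j] be the edit distance between the first i characters of 'czera' and the first j characters of 'zczera', with D[i][0] = i, D[0][j] = j, and D[i][j] = D[i-1][j-1] if the characters match, else 1 + min(D[i-1][j], D[i][j-1], D[i-1][j-1]). Filling the table (rows: prefixes of 'czera', columns: prefixes of 'zczera'):
     ε  z  c  z  e  r  a
  ε  0  1  2  3  4  5  6
  c  1  1  1  2  3  4  5
  z  2  1  2  1  2  3  4
  e  3  2  2  2  1  2  3
  r  4  3  3  3  2  1  2
  a  5  4  4  4  3  2  1
The bottom-right entry gives D[5][6] = 1, so no sequence of fewer than 1 edit works. Backtracking through the table gives one optimal edit sequence (1 edit):
  czera → zczera (ins z @1)
Edit distance = 1.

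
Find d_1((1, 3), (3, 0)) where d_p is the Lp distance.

Σ|x_i - y_i| = |1 - 3| + |3 - 0| = 2 + 3 = 5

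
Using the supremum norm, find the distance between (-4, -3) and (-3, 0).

max(|x_i - y_i|) = max(|-4 - (-3)|, |-3 - 0|) = max(1, 3) = 3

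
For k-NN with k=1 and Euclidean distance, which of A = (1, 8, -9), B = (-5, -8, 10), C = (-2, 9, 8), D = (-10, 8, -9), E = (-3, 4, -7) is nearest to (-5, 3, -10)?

Distances: d(A) ≈ 7.874, d(B) ≈ 22.8254, d(C) ≈ 19.2094, d(D) ≈ 7.1414, d(E) ≈ 3.7417. Nearest: E = (-3, 4, -7) with distance 3.7417.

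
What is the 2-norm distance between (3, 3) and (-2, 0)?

(Σ|x_i - y_i|^2)^(1/2) = (|3 - (-2)|^2 + |3 - 0|^2)^(1/2)
= (5^2 + 3^2)^(1/2) = (25 + 9)^(1/2) = (34)^(1/2) ≈ 5.831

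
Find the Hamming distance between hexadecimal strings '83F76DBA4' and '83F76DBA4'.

Differing positions: none. Hamming distance = 0.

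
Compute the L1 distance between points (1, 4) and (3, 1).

Σ|x_i - y_i| = |1 - 3| + |4 - 1| = 2 + 3 = 5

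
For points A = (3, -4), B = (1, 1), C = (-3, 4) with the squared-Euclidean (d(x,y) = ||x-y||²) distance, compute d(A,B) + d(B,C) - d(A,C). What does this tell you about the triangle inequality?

d(A,B) = 2² + 5² = 29, d(B,C) = 4² + 3² = 25, d(A,C) = 6² + 8² = 100.
d(A,B) + d(B,C) - d(A,C) = 29 + 25 - 100 = 54 - 100 = -46. This is < 0, so the triangle inequality FAILS for these points (squared-Euclidean is not a metric).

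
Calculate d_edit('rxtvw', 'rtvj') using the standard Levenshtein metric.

Let D[i][j] be the edit distance between the first i characters of 'rxtvw' and the first j characters of 'rtvj', with D[i][0] = i, D[0][j] = j, and D[i][j] = D[i-1][j-1] if the characters match, else 1 + min(D[i-1][j], D[i][j-1], D[i-1][j-1]). Filling the table (rows: prefixes of 'rxtvw', columns: prefixes of 'rtvj'):
     ε  r  t  v  j
  ε  0  1  2  3  4
  r  1  0  1  2  3
  x  2  1  1  2  3
  t  3  2  1  2  3
  v  4  3  2  1  2
  w  5  4  3  2  2
The bottom-right entry gives D[5][4] = 2, so no sequence of fewer than 2 edits works. Backtracking through the table gives one optimal edit sequence (2 edits):
  rxtvw → rtvw (del x @2)
  rtvw → rtvj (sub w→j @4)
Edit distance = 2.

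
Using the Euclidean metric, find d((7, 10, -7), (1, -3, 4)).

√(Σ(x_i - y_i)²) = √((7 - 1)² + (10 - (-3))² + (-7 - 4)²)
= √(6² + 13² + (-11)²) = √(36 + 169 + 121) = √326 ≈ 18.0555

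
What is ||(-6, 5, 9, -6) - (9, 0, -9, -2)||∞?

max(|x_i - y_i|) = max(|-6 - 9|, |5 - 0|, |9 - (-9)|, |-6 - (-2)|) = max(15, 5, 18, 4) = 18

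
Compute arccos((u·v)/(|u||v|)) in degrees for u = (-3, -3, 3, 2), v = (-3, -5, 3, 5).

With u = (-3, -3, 3, 2), v = (-3, -5, 3, 5):
u·v = (-3)·(-3) + (-3)·(-5) + 3·3 + 2·5 = 9 + 15 + 9 + 10 = 43.
|u| = √((-3)² + (-3)² + 3² + 2²) = √31, |v| = √((-3)² + (-5)² + 3² + 5²) = √68, so |u||v| = √(31·68) = √2108.
cos θ = (u·v)/(|u||v|) = 43/√2108 ≈ 0.936555
θ = arccos(0.936555) ≈ 20.52°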